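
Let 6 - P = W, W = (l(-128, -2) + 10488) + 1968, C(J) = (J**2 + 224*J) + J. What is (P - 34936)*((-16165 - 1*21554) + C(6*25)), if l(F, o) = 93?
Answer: -879833349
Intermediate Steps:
C(J) = J**2 + 225*J
W = 12549 (W = (93 + 10488) + 1968 = 10581 + 1968 = 12549)
P = -12543 (P = 6 - 1*12549 = 6 - 12549 = -12543)
(P - 34936)*((-16165 - 1*21554) + C(6*25)) = (-12543 - 34936)*((-16165 - 1*21554) + (6*25)*(225 + 6*25)) = -47479*((-16165 - 21554) + 150*(225 + 150)) = -47479*(-37719 + 150*375) = -47479*(-37719 + 56250) = -47479*18531 = -879833349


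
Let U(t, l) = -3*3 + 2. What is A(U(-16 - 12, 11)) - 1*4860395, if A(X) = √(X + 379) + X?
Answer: -4860402 + 2*√93 ≈ -4.8604e+6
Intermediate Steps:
U(t, l) = -7 (U(t, l) = -9 + 2 = -7)
A(X) = X + √(379 + X) (A(X) = √(379 + X) + X = X + √(379 + X))
A(U(-16 - 12, 11)) - 1*4860395 = (-7 + √(379 - 7)) - 1*4860395 = (-7 + √372) - 4860395 = (-7 + 2*√93) - 4860395 = -4860402 + 2*√93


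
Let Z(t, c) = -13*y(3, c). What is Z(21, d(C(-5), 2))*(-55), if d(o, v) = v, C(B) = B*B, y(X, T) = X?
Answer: 2145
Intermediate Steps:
C(B) = B²
Z(t, c) = -39 (Z(t, c) = -13*3 = -39)
Z(21, d(C(-5), 2))*(-55) = -39*(-55) = 2145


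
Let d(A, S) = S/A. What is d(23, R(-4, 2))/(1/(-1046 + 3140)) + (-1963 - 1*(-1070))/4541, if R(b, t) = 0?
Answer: -47/239 ≈ -0.19665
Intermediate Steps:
d(23, R(-4, 2))/(1/(-1046 + 3140)) + (-1963 - 1*(-1070))/4541 = (0/23)/(1/(-1046 + 3140)) + (-1963 - 1*(-1070))/4541 = (0*(1/23))/(1/2094) + (-1963 + 1070)*(1/4541) = 0/(1/2094) - 893*1/4541 = 0*2094 - 47/239 = 0 - 47/239 = -47/239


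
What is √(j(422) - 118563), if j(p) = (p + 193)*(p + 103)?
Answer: 2*√51078 ≈ 452.01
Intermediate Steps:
j(p) = (103 + p)*(193 + p) (j(p) = (193 + p)*(103 + p) = (103 + p)*(193 + p))
√(j(422) - 118563) = √((19879 + 422² + 296*422) - 118563) = √((19879 + 178084 + 124912) - 118563) = √(322875 - 118563) = √204312 = 2*√51078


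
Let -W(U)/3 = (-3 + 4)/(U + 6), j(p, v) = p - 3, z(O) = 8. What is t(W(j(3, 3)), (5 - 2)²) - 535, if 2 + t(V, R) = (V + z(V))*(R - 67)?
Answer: -972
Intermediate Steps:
j(p, v) = -3 + p
W(U) = -3/(6 + U) (W(U) = -3*(-3 + 4)/(U + 6) = -3/(6 + U))
t(V, R) = -2 + (-67 + R)*(8 + V) (t(V, R) = -2 + (V + 8)*(R - 67) = -2 + (8 + V)*(-67 + R) = -2 + (-67 + R)*(8 + V))
t(W(j(3, 3)), (5 - 2)²) - 535 = (-538 - (-201)/(6 + (-3 + 3)) + 8*(5 - 2)² + (5 - 2)²*(-3/(6 + (-3 + 3)))) - 535 = (-538 - (-201)/(6 + 0) + 8*3² + 3²*(-3/(6 + 0))) - 535 = (-538 - (-201)/6 + 8*9 + 9*(-3/6)) - 535 = (-538 - (-201)/6 + 72 + 9*(-3*⅙)) - 535 = (-538 - 67*(-½) + 72 + 9*(-½)) - 535 = (-538 + 67/2 + 72 - 9/2) - 535 = -437 - 535 = -972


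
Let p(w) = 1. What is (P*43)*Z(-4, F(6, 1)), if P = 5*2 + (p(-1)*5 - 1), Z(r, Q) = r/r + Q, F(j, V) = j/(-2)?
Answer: -1204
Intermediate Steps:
F(j, V) = -j/2 (F(j, V) = j*(-½) = -j/2)
Z(r, Q) = 1 + Q
P = 14 (P = 5*2 + (1*5 - 1) = 10 + (5 - 1) = 10 + 4 = 14)
(P*43)*Z(-4, F(6, 1)) = (14*43)*(1 - ½*6) = 602*(1 - 3) = 602*(-2) = -1204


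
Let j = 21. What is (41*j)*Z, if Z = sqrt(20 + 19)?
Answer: 861*sqrt(39) ≈ 5376.9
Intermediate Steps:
Z = sqrt(39) ≈ 6.2450
(41*j)*Z = (41*21)*sqrt(39) = 861*sqrt(39)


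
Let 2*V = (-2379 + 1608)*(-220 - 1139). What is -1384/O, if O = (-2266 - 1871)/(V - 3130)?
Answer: 720738068/4137 ≈ 1.7422e+5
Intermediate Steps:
V = 1047789/2 (V = ((-2379 + 1608)*(-220 - 1139))/2 = (-771*(-1359))/2 = (½)*1047789 = 1047789/2 ≈ 5.2389e+5)
O = -8274/1041529 (O = (-2266 - 1871)/(1047789/2 - 3130) = -4137/1041529/2 = -4137*2/1041529 = -8274/1041529 ≈ -0.0079441)
-1384/O = -1384/(-8274/1041529) = -1384*(-1041529/8274) = 720738068/4137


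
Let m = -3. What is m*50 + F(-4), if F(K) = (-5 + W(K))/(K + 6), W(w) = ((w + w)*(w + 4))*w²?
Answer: -305/2 ≈ -152.50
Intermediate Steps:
W(w) = 2*w³*(4 + w) (W(w) = ((2*w)*(4 + w))*w² = (2*w*(4 + w))*w² = 2*w³*(4 + w))
F(K) = (-5 + 2*K³*(4 + K))/(6 + K) (F(K) = (-5 + 2*K³*(4 + K))/(K + 6) = (-5 + 2*K³*(4 + K))/(6 + K))
m*50 + F(-4) = -3*50 + (-5 + 2*(-4)³*(4 - 4))/(6 - 4) = -150 + (-5 + 2*(-64)*0)/2 = -150 + (-5 + 0)/2 = -150 + (½)*(-5) = -150 - 5/2 = -305/2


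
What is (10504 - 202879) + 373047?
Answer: 180672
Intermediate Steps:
(10504 - 202879) + 373047 = -192375 + 373047 = 180672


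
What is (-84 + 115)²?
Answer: 961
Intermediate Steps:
(-84 + 115)² = 31² = 961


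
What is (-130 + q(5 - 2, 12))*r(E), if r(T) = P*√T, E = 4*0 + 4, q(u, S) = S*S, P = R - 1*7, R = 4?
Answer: -84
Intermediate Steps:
P = -3 (P = 4 - 1*7 = 4 - 7 = -3)
q(u, S) = S²
E = 4 (E = 0 + 4 = 4)
r(T) = -3*√T
(-130 + q(5 - 2, 12))*r(E) = (-130 + 12²)*(-3*√4) = (-130 + 144)*(-3*2) = 14*(-6) = -84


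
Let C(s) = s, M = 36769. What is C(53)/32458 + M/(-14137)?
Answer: -1192698941/458858746 ≈ -2.5993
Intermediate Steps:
C(53)/32458 + M/(-14137) = 53/32458 + 36769/(-14137) = 53*(1/32458) + 36769*(-1/14137) = 53/32458 - 36769/14137 = -1192698941/458858746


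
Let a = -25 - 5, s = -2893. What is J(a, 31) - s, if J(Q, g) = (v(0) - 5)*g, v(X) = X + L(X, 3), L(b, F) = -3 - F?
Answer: 2552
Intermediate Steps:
a = -30
v(X) = -6 + X (v(X) = X + (-3 - 1*3) = X + (-3 - 3) = X - 6 = -6 + X)
J(Q, g) = -11*g (J(Q, g) = ((-6 + 0) - 5)*g = (-6 - 5)*g = -11*g)
J(a, 31) - s = -11*31 - 1*(-2893) = -341 + 2893 = 2552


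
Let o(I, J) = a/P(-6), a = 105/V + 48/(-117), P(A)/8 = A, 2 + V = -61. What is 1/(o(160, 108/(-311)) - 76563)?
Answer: -208/15925095 ≈ -1.3061e-5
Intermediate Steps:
V = -63 (V = -2 - 61 = -63)
P(A) = 8*A
a = -27/13 (a = 105/(-63) + 48/(-117) = 105*(-1/63) + 48*(-1/117) = -5/3 - 16/39 = -27/13 ≈ -2.0769)
o(I, J) = 9/208 (o(I, J) = -27/(13*(8*(-6))) = -27/13/(-48) = -27/13*(-1/48) = 9/208)
1/(o(160, 108/(-311)) - 76563) = 1/(9/208 - 76563) = 1/(-15925095/208) = -208/15925095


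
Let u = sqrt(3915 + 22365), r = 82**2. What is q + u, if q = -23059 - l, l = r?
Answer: -29783 + 6*sqrt(730) ≈ -29621.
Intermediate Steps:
r = 6724
l = 6724
u = 6*sqrt(730) (u = sqrt(26280) = 6*sqrt(730) ≈ 162.11)
q = -29783 (q = -23059 - 1*6724 = -23059 - 6724 = -29783)
q + u = -29783 + 6*sqrt(730)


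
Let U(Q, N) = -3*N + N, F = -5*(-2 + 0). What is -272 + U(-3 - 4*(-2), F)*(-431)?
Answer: 8348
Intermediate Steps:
F = 10 (F = -5*(-2) = 10)
U(Q, N) = -2*N
-272 + U(-3 - 4*(-2), F)*(-431) = -272 - 2*10*(-431) = -272 - 20*(-431) = -272 + 8620 = 8348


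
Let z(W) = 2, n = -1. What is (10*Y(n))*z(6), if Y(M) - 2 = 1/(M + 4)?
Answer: 140/3 ≈ 46.667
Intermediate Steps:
Y(M) = 2 + 1/(4 + M) (Y(M) = 2 + 1/(M + 4) = 2 + 1/(4 + M))
(10*Y(n))*z(6) = (10*((9 + 2*(-1))/(4 - 1)))*2 = (10*((9 - 2)/3))*2 = (10*((1/3)*7))*2 = (10*(7/3))*2 = (70/3)*2 = 140/3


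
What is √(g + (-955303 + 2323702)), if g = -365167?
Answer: 4*√62702 ≈ 1001.6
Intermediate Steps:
√(g + (-955303 + 2323702)) = √(-365167 + (-955303 + 2323702)) = √(-365167 + 1368399) = √1003232 = 4*√62702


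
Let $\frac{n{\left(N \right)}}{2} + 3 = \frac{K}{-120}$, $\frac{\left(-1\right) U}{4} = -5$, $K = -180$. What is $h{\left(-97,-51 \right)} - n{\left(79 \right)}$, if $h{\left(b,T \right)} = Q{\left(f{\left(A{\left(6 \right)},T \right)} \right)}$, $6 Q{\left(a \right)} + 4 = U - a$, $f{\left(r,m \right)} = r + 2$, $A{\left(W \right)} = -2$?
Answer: $\frac{17}{3} \approx 5.6667$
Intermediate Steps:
$U = 20$ ($U = \left(-4\right) \left(-5\right) = 20$)
$f{\left(r,m \right)} = 2 + r$
$Q{\left(a \right)} = \frac{8}{3} - \frac{a}{6}$ ($Q{\left(a \right)} = - \frac{2}{3} + \frac{20 - a}{6} = - \frac{2}{3} - \left(- \frac{10}{3} + \frac{a}{6}\right) = \frac{8}{3} - \frac{a}{6}$)
$h{\left(b,T \right)} = \frac{8}{3}$ ($h{\left(b,T \right)} = \frac{8}{3} - \frac{2 - 2}{6} = \frac{8}{3} - 0 = \frac{8}{3} + 0 = \frac{8}{3}$)
$n{\left(N \right)} = -3$ ($n{\left(N \right)} = -6 + 2 \left(- \frac{180}{-120}\right) = -6 + 2 \left(\left(-180\right) \left(- \frac{1}{120}\right)\right) = -6 + 2 \cdot \frac{3}{2} = -6 + 3 = -3$)
$h{\left(-97,-51 \right)} - n{\left(79 \right)} = \frac{8}{3} - -3 = \frac{8}{3} + 3 = \frac{17}{3}$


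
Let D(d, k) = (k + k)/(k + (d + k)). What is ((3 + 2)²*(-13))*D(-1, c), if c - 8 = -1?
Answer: -350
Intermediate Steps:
c = 7 (c = 8 - 1 = 7)
D(d, k) = 2*k/(d + 2*k) (D(d, k) = (2*k)/(d + 2*k) = 2*k/(d + 2*k))
((3 + 2)²*(-13))*D(-1, c) = ((3 + 2)²*(-13))*(2*7/(-1 + 2*7)) = (5²*(-13))*(2*7/(-1 + 14)) = (25*(-13))*(2*7/13) = -650*7/13 = -325*14/13 = -350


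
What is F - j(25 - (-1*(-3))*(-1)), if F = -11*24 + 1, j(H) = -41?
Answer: -222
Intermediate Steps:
F = -263 (F = -264 + 1 = -263)
F - j(25 - (-1*(-3))*(-1)) = -263 - 1*(-41) = -263 + 41 = -222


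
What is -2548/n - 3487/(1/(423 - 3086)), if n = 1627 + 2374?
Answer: 37152807333/4001 ≈ 9.2859e+6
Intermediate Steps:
n = 4001
-2548/n - 3487/(1/(423 - 3086)) = -2548/4001 - 3487/(1/(423 - 3086)) = -2548*1/4001 - 3487/(1/(-2663)) = -2548/4001 - 3487/(-1/2663) = -2548/4001 - 3487*(-2663) = -2548/4001 + 9285881 = 37152807333/4001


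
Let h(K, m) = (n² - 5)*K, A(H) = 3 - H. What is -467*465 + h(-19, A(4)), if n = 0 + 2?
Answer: -217136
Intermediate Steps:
n = 2
h(K, m) = -K (h(K, m) = (2² - 5)*K = (4 - 5)*K = -K)
-467*465 + h(-19, A(4)) = -467*465 - 1*(-19) = -217155 + 19 = -217136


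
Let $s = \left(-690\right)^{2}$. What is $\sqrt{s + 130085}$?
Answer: $\sqrt{606185} \approx 778.58$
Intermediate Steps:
$s = 476100$
$\sqrt{s + 130085} = \sqrt{476100 + 130085} = \sqrt{606185}$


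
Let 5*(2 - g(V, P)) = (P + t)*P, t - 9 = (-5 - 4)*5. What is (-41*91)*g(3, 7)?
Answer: -794703/5 ≈ -1.5894e+5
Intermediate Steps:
t = -36 (t = 9 + (-5 - 4)*5 = 9 - 9*5 = 9 - 45 = -36)
g(V, P) = 2 - P*(-36 + P)/5 (g(V, P) = 2 - (P - 36)*P/5 = 2 - (-36 + P)*P/5 = 2 - P*(-36 + P)/5)
(-41*91)*g(3, 7) = (-41*91)*(2 - 1/5*7**2 + (36/5)*7) = -3731*(2 - 1/5*49 + 252/5) = -3731*(2 - 49/5 + 252/5) = -3731*213/5 = -794703/5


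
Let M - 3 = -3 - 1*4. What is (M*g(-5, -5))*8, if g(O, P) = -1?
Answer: 32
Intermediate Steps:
M = -4 (M = 3 + (-3 - 1*4) = 3 + (-3 - 4) = 3 - 7 = -4)
(M*g(-5, -5))*8 = -4*(-1)*8 = 4*8 = 32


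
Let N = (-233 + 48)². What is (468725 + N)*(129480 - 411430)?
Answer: -141806752500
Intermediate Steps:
N = 34225 (N = (-185)² = 34225)
(468725 + N)*(129480 - 411430) = (468725 + 34225)*(129480 - 411430) = 502950*(-281950) = -141806752500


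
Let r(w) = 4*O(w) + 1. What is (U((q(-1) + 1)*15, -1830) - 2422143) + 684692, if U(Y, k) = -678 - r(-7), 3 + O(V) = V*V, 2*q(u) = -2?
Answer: -1738314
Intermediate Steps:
q(u) = -1 (q(u) = (½)*(-2) = -1)
O(V) = -3 + V² (O(V) = -3 + V*V = -3 + V²)
r(w) = -11 + 4*w² (r(w) = 4*(-3 + w²) + 1 = (-12 + 4*w²) + 1 = -11 + 4*w²)
U(Y, k) = -863 (U(Y, k) = -678 - (-11 + 4*(-7)²) = -678 - (-11 + 4*49) = -678 - (-11 + 196) = -678 - 1*185 = -678 - 185 = -863)
(U((q(-1) + 1)*15, -1830) - 2422143) + 684692 = (-863 - 2422143) + 684692 = -2423006 + 684692 = -1738314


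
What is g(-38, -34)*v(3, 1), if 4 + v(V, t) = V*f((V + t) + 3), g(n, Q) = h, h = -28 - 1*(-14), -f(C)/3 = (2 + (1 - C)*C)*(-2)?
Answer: 10136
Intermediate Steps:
f(C) = 12 + 6*C*(1 - C) (f(C) = -3*(2 + (1 - C)*C)*(-2) = -3*(2 + C*(1 - C))*(-2) = -3*(-4 - 2*C*(1 - C)) = 12 + 6*C*(1 - C))
h = -14 (h = -28 + 14 = -14)
g(n, Q) = -14
v(V, t) = -4 + V*(30 - 6*(3 + V + t)² + 6*V + 6*t) (v(V, t) = -4 + V*(12 - 6*((V + t) + 3)² + 6*((V + t) + 3)) = -4 + V*(12 - 6*(3 + V + t)² + 6*(3 + V + t)) = -4 + V*(12 - 6*(3 + V + t)² + (18 + 6*V + 6*t)) = -4 + V*(30 - 6*(3 + V + t)² + 6*V + 6*t))
g(-38, -34)*v(3, 1) = -14*(-4 + 6*3*(5 + 3 + 1 - (3 + 3 + 1)²)) = -14*(-4 + 6*3*(5 + 3 + 1 - 1*7²)) = -14*(-4 + 6*3*(5 + 3 + 1 - 1*49)) = -14*(-4 + 6*3*(5 + 3 + 1 - 49)) = -14*(-4 + 6*3*(-40)) = -14*(-4 - 720) = -14*(-724) = 10136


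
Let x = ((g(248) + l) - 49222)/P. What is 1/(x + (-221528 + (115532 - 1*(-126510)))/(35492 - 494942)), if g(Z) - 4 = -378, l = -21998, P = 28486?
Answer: -1090657725/2789852092 ≈ -0.39094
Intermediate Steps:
g(Z) = -374 (g(Z) = 4 - 378 = -374)
x = -35797/14243 (x = ((-374 - 21998) - 49222)/28486 = (-22372 - 49222)*(1/28486) = -71594*1/28486 = -35797/14243 ≈ -2.5133)
1/(x + (-221528 + (115532 - 1*(-126510)))/(35492 - 494942)) = 1/(-35797/14243 + (-221528 + (115532 - 1*(-126510)))/(35492 - 494942)) = 1/(-35797/14243 + (-221528 + (115532 + 126510))/(-459450)) = 1/(-35797/14243 + (-221528 + 242042)*(-1/459450)) = 1/(-35797/14243 + 20514*(-1/459450)) = 1/(-35797/14243 - 3419/76575) = 1/(-2789852092/1090657725) = -1090657725/2789852092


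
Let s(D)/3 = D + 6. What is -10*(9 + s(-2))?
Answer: -210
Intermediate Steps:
s(D) = 18 + 3*D (s(D) = 3*(D + 6) = 3*(6 + D) = 18 + 3*D)
-10*(9 + s(-2)) = -10*(9 + (18 + 3*(-2))) = -10*(9 + (18 - 6)) = -10*(9 + 12) = -10*21 = -210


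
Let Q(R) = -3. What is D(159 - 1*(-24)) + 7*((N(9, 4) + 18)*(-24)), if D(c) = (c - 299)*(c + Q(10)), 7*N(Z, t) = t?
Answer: -24000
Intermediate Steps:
N(Z, t) = t/7
D(c) = (-299 + c)*(-3 + c) (D(c) = (c - 299)*(c - 3) = (-299 + c)*(-3 + c))
D(159 - 1*(-24)) + 7*((N(9, 4) + 18)*(-24)) = (897 + (159 - 1*(-24))**2 - 302*(159 - 1*(-24))) + 7*(((1/7)*4 + 18)*(-24)) = (897 + (159 + 24)**2 - 302*(159 + 24)) + 7*((4/7 + 18)*(-24)) = (897 + 183**2 - 302*183) + 7*((130/7)*(-24)) = (897 + 33489 - 55266) + 7*(-3120/7) = -20880 - 3120 = -24000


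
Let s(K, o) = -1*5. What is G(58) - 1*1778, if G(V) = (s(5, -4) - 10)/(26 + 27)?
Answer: -94249/53 ≈ -1778.3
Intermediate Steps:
s(K, o) = -5
G(V) = -15/53 (G(V) = (-5 - 10)/(26 + 27) = -15/53)
G(58) - 1*1778 = -15/53 - 1*1778 = -15/53 - 1778 = -94249/53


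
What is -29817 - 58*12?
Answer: -30513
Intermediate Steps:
-29817 - 58*12 = -29817 - 696 = -30513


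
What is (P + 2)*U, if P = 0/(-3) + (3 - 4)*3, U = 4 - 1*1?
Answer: -3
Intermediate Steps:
U = 3 (U = 4 - 1 = 3)
P = -3 (P = 0*(-⅓) - 1*3 = 0 - 3 = -3)
(P + 2)*U = (-3 + 2)*3 = -1*3 = -3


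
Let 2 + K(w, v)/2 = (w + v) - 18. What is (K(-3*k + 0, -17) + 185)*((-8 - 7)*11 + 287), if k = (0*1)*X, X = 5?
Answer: 13542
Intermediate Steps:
k = 0 (k = (0*1)*5 = 0*5 = 0)
K(w, v) = -40 + 2*v + 2*w (K(w, v) = -4 + 2*((w + v) - 18) = -4 + 2*((v + w) - 18) = -4 + 2*(-18 + v + w) = -4 + (-36 + 2*v + 2*w) = -40 + 2*v + 2*w)
(K(-3*k + 0, -17) + 185)*((-8 - 7)*11 + 287) = ((-40 + 2*(-17) + 2*(-3*0 + 0)) + 185)*((-8 - 7)*11 + 287) = ((-40 - 34 + 2*(0 + 0)) + 185)*(-15*11 + 287) = ((-40 - 34 + 2*0) + 185)*(-165 + 287) = ((-40 - 34 + 0) + 185)*122 = (-74 + 185)*122 = 111*122 = 13542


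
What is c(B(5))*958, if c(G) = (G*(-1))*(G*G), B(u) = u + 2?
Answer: -328594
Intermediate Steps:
B(u) = 2 + u
c(G) = -G**3 (c(G) = (-G)*G**2 = -G**3)
c(B(5))*958 = -(2 + 5)**3*958 = -1*7**3*958 = -1*343*958 = -343*958 = -328594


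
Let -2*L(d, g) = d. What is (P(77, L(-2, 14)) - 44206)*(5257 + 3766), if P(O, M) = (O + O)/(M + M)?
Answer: -398175967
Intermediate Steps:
L(d, g) = -d/2
P(O, M) = O/M (P(O, M) = (2*O)/((2*M)) = (2*O)*(1/(2*M)) = O/M)
(P(77, L(-2, 14)) - 44206)*(5257 + 3766) = (77/((-½*(-2))) - 44206)*(5257 + 3766) = (77/1 - 44206)*9023 = (77*1 - 44206)*9023 = (77 - 44206)*9023 = -44129*9023 = -398175967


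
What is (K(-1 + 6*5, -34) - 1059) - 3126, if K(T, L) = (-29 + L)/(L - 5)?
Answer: -54384/13 ≈ -4183.4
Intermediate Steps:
K(T, L) = (-29 + L)/(-5 + L)
(K(-1 + 6*5, -34) - 1059) - 3126 = ((-29 - 34)/(-5 - 34) - 1059) - 3126 = (-63/(-39) - 1059) - 3126 = (-1/39*(-63) - 1059) - 3126 = (21/13 - 1059) - 3126 = -13746/13 - 3126 = -54384/13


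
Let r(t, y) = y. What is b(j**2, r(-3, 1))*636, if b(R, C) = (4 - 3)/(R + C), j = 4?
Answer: 636/17 ≈ 37.412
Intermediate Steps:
b(R, C) = 1/(C + R)
b(j**2, r(-3, 1))*636 = 636/(1 + 4**2) = 636/(1 + 16) = 636/17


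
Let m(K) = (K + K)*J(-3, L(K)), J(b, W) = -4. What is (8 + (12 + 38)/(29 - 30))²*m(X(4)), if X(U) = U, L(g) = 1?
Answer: -56448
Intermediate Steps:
m(K) = -8*K (m(K) = (K + K)*(-4) = (2*K)*(-4) = -8*K)
(8 + (12 + 38)/(29 - 30))²*m(X(4)) = (8 + (12 + 38)/(29 - 30))²*(-8*4) = (8 + 50/(-1))²*(-32) = (8 + 50*(-1))²*(-32) = (8 - 50)²*(-32) = (-42)²*(-32) = 1764*(-32) = -56448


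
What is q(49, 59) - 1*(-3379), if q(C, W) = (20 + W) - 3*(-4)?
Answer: 3470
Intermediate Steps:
q(C, W) = 32 + W (q(C, W) = (20 + W) + 12 = 32 + W)
q(49, 59) - 1*(-3379) = (32 + 59) - 1*(-3379) = 91 + 3379 = 3470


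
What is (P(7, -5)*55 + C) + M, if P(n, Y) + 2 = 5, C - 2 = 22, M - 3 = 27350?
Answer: 27542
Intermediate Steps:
M = 27353 (M = 3 + 27350 = 27353)
C = 24 (C = 2 + 22 = 24)
P(n, Y) = 3 (P(n, Y) = -2 + 5 = 3)
(P(7, -5)*55 + C) + M = (3*55 + 24) + 27353 = (165 + 24) + 27353 = 189 + 27353 = 27542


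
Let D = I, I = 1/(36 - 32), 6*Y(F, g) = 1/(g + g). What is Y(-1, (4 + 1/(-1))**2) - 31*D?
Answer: -209/27 ≈ -7.7407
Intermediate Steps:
Y(F, g) = 1/(12*g) (Y(F, g) = 1/(6*(g + g)) = 1/(6*((2*g))) = (1/(2*g))/6 = 1/(12*g))
I = 1/4 ≈ 0.25000
D = 1/4 ≈ 0.25000
Y(-1, (4 + 1/(-1))**2) - 31*D = 1/(12*((4 + 1/(-1))**2)) - 31*1/4 = 1/(12*((4 - 1)**2)) - 31/4 = 1/(12*(3**2)) - 31/4 = (1/12)/9 - 31/4 = (1/12)*(1/9) - 31/4 = 1/108 - 31/4 = -209/27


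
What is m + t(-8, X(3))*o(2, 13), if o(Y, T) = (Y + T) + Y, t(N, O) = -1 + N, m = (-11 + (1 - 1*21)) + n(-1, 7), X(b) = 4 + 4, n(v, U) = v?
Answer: -185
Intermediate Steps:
X(b) = 8
m = -32 (m = (-11 + (1 - 1*21)) - 1 = (-11 + (1 - 21)) - 1 = (-11 - 20) - 1 = -31 - 1 = -32)
o(Y, T) = T + 2*Y (o(Y, T) = (T + Y) + Y = T + 2*Y)
m + t(-8, X(3))*o(2, 13) = -32 + (-1 - 8)*(13 + 2*2) = -32 - 9*(13 + 4) = -32 - 9*17 = -32 - 153 = -185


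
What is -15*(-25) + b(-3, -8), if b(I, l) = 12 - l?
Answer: 395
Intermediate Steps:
-15*(-25) + b(-3, -8) = -15*(-25) + (12 - 1*(-8)) = 375 + (12 + 8) = 375 + 20 = 395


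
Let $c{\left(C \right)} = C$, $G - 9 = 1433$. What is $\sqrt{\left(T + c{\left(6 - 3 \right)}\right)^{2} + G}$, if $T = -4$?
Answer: $\sqrt{1443} \approx 37.987$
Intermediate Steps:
$G = 1442$ ($G = 9 + 1433 = 1442$)
$\sqrt{\left(T + c{\left(6 - 3 \right)}\right)^{2} + G} = \sqrt{\left(-4 + \left(6 - 3\right)\right)^{2} + 1442} = \sqrt{\left(-4 + 3\right)^{2} + 1442} = \sqrt{\left(-1\right)^{2} + 1442} = \sqrt{1 + 1442} = \sqrt{1443}$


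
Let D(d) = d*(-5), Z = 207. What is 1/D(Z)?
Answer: -1/1035 ≈ -0.00096618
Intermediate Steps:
D(d) = -5*d
1/D(Z) = 1/(-5*207) = 1/(-1035) = -1/1035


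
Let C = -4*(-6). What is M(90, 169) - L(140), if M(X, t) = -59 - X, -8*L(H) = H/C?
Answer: -7117/48 ≈ -148.27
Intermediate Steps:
C = 24
L(H) = -H/192 (L(H) = -H/(8*24) = -H/192)
M(90, 169) - L(140) = (-59 - 1*90) - (-1)*140/192 = (-59 - 90) - 1*(-35/48) = -149 + 35/48 = -7117/48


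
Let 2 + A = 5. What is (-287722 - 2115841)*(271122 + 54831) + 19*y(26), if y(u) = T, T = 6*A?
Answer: -783448570197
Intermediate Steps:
A = 3 (A = -2 + 5 = 3)
T = 18 (T = 6*3 = 18)
y(u) = 18
(-287722 - 2115841)*(271122 + 54831) + 19*y(26) = (-287722 - 2115841)*(271122 + 54831) + 19*18 = -2403563*325953 + 342 = -783448570539 + 342 = -783448570197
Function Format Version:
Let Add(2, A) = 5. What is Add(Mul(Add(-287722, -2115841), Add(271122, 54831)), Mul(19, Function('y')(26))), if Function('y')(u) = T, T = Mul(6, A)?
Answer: -783448570197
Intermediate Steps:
A = 3 (A = Add(-2, 5) = 3)
T = 18 (T = Mul(6, 3) = 18)
Function('y')(u) = 18
Add(Mul(Add(-287722, -2115841), Add(271122, 54831)), Mul(19, Function('y')(26))) = Add(Mul(Add(-287722, -2115841), Add(271122, 54831)), Mul(19, 18)) = Add(Mul(-2403563, 325953), 342) = Add(-783448570539, 342) = -783448570197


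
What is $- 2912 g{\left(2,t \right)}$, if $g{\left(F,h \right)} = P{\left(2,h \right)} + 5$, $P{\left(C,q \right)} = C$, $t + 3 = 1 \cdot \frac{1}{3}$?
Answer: $-20384$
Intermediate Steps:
$t = - \frac{8}{3}$ ($t = -3 + 1 \cdot \frac{1}{3} = -3 + \frac{1}{3} = - \frac{8}{3} \approx -2.6667$)
$g{\left(F,h \right)} = 7$ ($g{\left(F,h \right)} = 2 + 5 = 7$)
$- 2912 g{\left(2,t \right)} = \left(-2912\right) 7 = -20384$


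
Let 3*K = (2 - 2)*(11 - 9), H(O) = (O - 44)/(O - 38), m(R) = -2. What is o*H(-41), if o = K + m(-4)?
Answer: -170/79 ≈ -2.1519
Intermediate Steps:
H(O) = (-44 + O)/(-38 + O)
K = 0 (K = ((2 - 2)*(11 - 9))/3 = (0*2)/3 = (1/3)*0 = 0)
o = -2 (o = 0 - 2 = -2)
o*H(-41) = -2*(-44 - 41)/(-38 - 41) = -2*(-85)/(-79) = -(-2)*(-85)/79 = -2*85/79 = -170/79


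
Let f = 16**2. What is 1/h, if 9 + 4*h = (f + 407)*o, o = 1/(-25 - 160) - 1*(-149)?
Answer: 740/18273267 ≈ 4.0496e-5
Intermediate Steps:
o = 27564/185 (o = 1/(-185) + 149 = -1/185 + 149 = 27564/185 ≈ 148.99)
f = 256
h = 18273267/740 (h = -9/4 + ((256 + 407)*(27564/185))/4 = -9/4 + (663*(27564/185))/4 = -9/4 + (1/4)*(18274932/185) = -9/4 + 4568733/185 = 18273267/740 ≈ 24694.)
1/h = 1/(18273267/740) = 740/18273267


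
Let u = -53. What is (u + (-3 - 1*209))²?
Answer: 70225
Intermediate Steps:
(u + (-3 - 1*209))² = (-53 + (-3 - 1*209))² = (-53 + (-3 - 209))² = (-53 - 212)² = (-265)² = 70225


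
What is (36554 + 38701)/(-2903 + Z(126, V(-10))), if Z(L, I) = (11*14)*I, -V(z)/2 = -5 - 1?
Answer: -15051/211 ≈ -71.332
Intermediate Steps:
V(z) = 12 (V(z) = -2*(-5 - 1) = -2*(-6) = 12)
Z(L, I) = 154*I
(36554 + 38701)/(-2903 + Z(126, V(-10))) = (36554 + 38701)/(-2903 + 154*12) = 75255/(-2903 + 1848) = 75255/(-1055) = 75255*(-1/1055) = -15051/211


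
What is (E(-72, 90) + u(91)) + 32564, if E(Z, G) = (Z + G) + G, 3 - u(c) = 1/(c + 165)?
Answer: 8364799/256 ≈ 32675.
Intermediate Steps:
u(c) = 3 - 1/(165 + c) (u(c) = 3 - 1/(c + 165) = 3 - 1/(165 + c))
E(Z, G) = Z + 2*G (E(Z, G) = (G + Z) + G = Z + 2*G)
(E(-72, 90) + u(91)) + 32564 = ((-72 + 2*90) + (494 + 3*91)/(165 + 91)) + 32564 = ((-72 + 180) + (494 + 273)/256) + 32564 = (108 + (1/256)*767) + 32564 = (108 + 767/256) + 32564 = 28415/256 + 32564 = 8364799/256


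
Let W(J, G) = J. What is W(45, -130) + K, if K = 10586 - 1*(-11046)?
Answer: 21677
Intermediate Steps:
K = 21632 (K = 10586 + 11046 = 21632)
W(45, -130) + K = 45 + 21632 = 21677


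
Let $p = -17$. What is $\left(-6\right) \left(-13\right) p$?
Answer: $-1326$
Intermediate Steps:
$\left(-6\right) \left(-13\right) p = \left(-6\right) \left(-13\right) \left(-17\right) = 78 \left(-17\right) = -1326$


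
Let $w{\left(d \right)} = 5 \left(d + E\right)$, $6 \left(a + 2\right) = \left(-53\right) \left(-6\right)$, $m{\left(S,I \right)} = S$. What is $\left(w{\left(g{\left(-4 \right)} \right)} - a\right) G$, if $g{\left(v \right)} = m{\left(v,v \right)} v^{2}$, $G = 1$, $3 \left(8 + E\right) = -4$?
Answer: $- \frac{1253}{3} \approx -417.67$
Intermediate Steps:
$E = - \frac{28}{3}$ ($E = -8 + \frac{1}{3} \left(-4\right) = -8 - \frac{4}{3} = - \frac{28}{3} \approx -9.3333$)
$a = 51$ ($a = -2 + \frac{\left(-53\right) \left(-6\right)}{6} = -2 + \frac{1}{6} \cdot 318 = -2 + 53 = 51$)
$g{\left(v \right)} = v^{3}$ ($g{\left(v \right)} = v v^{2} = v^{3}$)
$w{\left(d \right)} = - \frac{140}{3} + 5 d$ ($w{\left(d \right)} = 5 \left(d - \frac{28}{3}\right) = 5 \left(- \frac{28}{3} + d\right) = - \frac{140}{3} + 5 d$)
$\left(w{\left(g{\left(-4 \right)} \right)} - a\right) G = \left(\left(- \frac{140}{3} + 5 \left(-4\right)^{3}\right) - 51\right) 1 = \left(\left(- \frac{140}{3} + 5 \left(-64\right)\right) - 51\right) 1 = \left(\left(- \frac{140}{3} - 320\right) - 51\right) 1 = \left(- \frac{1100}{3} - 51\right) 1 = \left(- \frac{1253}{3}\right) 1 = - \frac{1253}{3}$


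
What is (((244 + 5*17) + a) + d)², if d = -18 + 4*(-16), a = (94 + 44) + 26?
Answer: 168921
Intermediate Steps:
a = 164 (a = 138 + 26 = 164)
d = -82 (d = -18 - 64 = -82)
(((244 + 5*17) + a) + d)² = (((244 + 5*17) + 164) - 82)² = (((244 + 85) + 164) - 82)² = ((329 + 164) - 82)² = (493 - 82)² = 411² = 168921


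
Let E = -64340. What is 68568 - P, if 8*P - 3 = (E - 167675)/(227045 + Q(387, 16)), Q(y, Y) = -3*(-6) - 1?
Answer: 124553048557/1816496 ≈ 68568.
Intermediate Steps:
Q(y, Y) = 17 (Q(y, Y) = 18 - 1 = 17)
P = 449171/1816496 (P = 3/8 + ((-64340 - 167675)/(227045 + 17))/8 = 3/8 + (-232015/227062)/8 = 3/8 + (-232015*1/227062)/8 = 3/8 + (1/8)*(-232015/227062) = 3/8 - 232015/1816496 = 449171/1816496 ≈ 0.24727)
68568 - P = 68568 - 1*449171/1816496 = 68568 - 449171/1816496 = 124553048557/1816496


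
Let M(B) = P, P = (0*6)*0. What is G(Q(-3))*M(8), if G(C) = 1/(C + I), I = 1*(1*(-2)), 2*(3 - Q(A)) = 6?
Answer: 0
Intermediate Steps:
Q(A) = 0 (Q(A) = 3 - 1/2*6 = 3 - 3 = 0)
I = -2 (I = 1*(-2) = -2)
P = 0 (P = 0*0 = 0)
M(B) = 0
G(C) = 1/(-2 + C) (G(C) = 1/(C - 2) = 1/(-2 + C))
G(Q(-3))*M(8) = 0/(-2 + 0) = 0/(-2) = -1/2*0 = 0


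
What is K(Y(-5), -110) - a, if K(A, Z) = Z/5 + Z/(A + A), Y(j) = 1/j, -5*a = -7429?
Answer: -6164/5 ≈ -1232.8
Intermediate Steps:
a = 7429/5 (a = -⅕*(-7429) = 7429/5 ≈ 1485.8)
K(A, Z) = Z/5 + Z/(2*A) (K(A, Z) = Z*(⅕) + Z/((2*A)) = Z/5 + Z*(1/(2*A)) = Z/5 + Z/(2*A))
K(Y(-5), -110) - a = ((⅕)*(-110) + (½)*(-110)/1/(-5)) - 1*7429/5 = (-22 + (½)*(-110)/(-⅕)) - 7429/5 = (-22 + (½)*(-110)*(-5)) - 7429/5 = (-22 + 275) - 7429/5 = 253 - 7429/5 = -6164/5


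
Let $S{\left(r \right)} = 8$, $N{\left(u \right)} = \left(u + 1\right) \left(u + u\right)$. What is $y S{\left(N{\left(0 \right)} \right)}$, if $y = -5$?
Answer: $-40$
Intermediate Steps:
$N{\left(u \right)} = 2 u \left(1 + u\right)$ ($N{\left(u \right)} = \left(1 + u\right) 2 u = 2 u \left(1 + u\right)$)
$y S{\left(N{\left(0 \right)} \right)} = \left(-5\right) 8 = -40$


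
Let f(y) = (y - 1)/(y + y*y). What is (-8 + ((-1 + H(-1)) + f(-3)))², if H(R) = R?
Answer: 1024/9 ≈ 113.78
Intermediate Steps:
f(y) = (-1 + y)/(y + y²)
(-8 + ((-1 + H(-1)) + f(-3)))² = (-8 + ((-1 - 1) + (-1 - 3)/((-3)*(1 - 3))))² = (-8 + (-2 - ⅓*(-4)/(-2)))² = (-8 + (-2 - ⅓*(-½)*(-4)))² = (-8 + (-2 - ⅔))² = (-8 - 8/3)² = (-32/3)² = 1024/9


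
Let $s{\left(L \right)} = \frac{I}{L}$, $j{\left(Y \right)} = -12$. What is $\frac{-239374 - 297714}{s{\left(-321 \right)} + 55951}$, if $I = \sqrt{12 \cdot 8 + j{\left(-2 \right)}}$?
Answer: $- \frac{147449760757248}{15360539733017} - \frac{114936832 \sqrt{21}}{107523778131119} \approx -9.5993$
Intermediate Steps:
$I = 2 \sqrt{21}$ ($I = \sqrt{12 \cdot 8 - 12} = \sqrt{96 - 12} = \sqrt{84} = 2 \sqrt{21} \approx 9.1651$)
$s{\left(L \right)} = \frac{2 \sqrt{21}}{L}$
$\frac{-239374 - 297714}{s{\left(-321 \right)} + 55951} = \frac{-239374 - 297714}{\frac{2 \sqrt{21}}{-321} + 55951} = - \frac{537088}{2 \sqrt{21} \left(- \frac{1}{321}\right) + 55951} = - \frac{537088}{- \frac{2 \sqrt{21}}{321} + 55951} = - \frac{537088}{55951 - \frac{2 \sqrt{21}}{321}}$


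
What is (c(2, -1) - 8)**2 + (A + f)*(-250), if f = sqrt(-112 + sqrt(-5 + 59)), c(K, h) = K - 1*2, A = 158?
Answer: -39436 - 250*I*sqrt(112 - 3*sqrt(6)) ≈ -39436.0 - 2557.5*I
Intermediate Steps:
c(K, h) = -2 + K (c(K, h) = K - 2 = -2 + K)
f = sqrt(-112 + 3*sqrt(6)) (f = sqrt(-112 + sqrt(54)) = sqrt(-112 + 3*sqrt(6)) ≈ 10.23*I)
(c(2, -1) - 8)**2 + (A + f)*(-250) = ((-2 + 2) - 8)**2 + (158 + sqrt(-112 + 3*sqrt(6)))*(-250) = (0 - 8)**2 + (-39500 - 250*sqrt(-112 + 3*sqrt(6))) = (-8)**2 + (-39500 - 250*sqrt(-112 + 3*sqrt(6))) = 64 + (-39500 - 250*sqrt(-112 + 3*sqrt(6))) = -39436 - 250*sqrt(-112 + 3*sqrt(6))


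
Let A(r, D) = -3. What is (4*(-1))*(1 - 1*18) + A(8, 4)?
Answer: 65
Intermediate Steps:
(4*(-1))*(1 - 1*18) + A(8, 4) = (4*(-1))*(1 - 1*18) - 3 = -4*(1 - 18) - 3 = -4*(-17) - 3 = 68 - 3 = 65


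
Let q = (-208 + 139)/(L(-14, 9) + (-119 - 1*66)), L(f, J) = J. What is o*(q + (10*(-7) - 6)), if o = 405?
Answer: -5389335/176 ≈ -30621.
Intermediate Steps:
q = 69/176 (q = (-208 + 139)/(9 + (-119 - 1*66)) = -69/(9 + (-119 - 66)) = -69/(9 - 185) = -69/(-176) = -69*(-1/176) = 69/176 ≈ 0.39205)
o*(q + (10*(-7) - 6)) = 405*(69/176 + (10*(-7) - 6)) = 405*(69/176 + (-70 - 6)) = 405*(69/176 - 76) = 405*(-13307/176) = -5389335/176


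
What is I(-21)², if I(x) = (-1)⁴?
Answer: 1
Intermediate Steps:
I(x) = 1
I(-21)² = 1² = 1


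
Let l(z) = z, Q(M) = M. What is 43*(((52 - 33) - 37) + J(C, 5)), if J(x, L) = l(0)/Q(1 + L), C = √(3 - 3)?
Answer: -774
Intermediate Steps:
C = 0 (C = √0 = 0)
J(x, L) = 0 (J(x, L) = 0/(1 + L) = 0)
43*(((52 - 33) - 37) + J(C, 5)) = 43*(((52 - 33) - 37) + 0) = 43*((19 - 37) + 0) = 43*(-18 + 0) = 43*(-18) = -774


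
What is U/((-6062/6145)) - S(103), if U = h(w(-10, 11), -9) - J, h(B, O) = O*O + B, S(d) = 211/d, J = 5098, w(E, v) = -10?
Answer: 3180485163/624386 ≈ 5093.8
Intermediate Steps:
h(B, O) = B + O² (h(B, O) = O² + B = B + O²)
U = -5027 (U = (-10 + (-9)²) - 1*5098 = (-10 + 81) - 5098 = 71 - 5098 = -5027)
U/((-6062/6145)) - S(103) = -5027/((-6062/6145)) - 211/103 = -5027/((-6062*1/6145)) - 211/103 = -5027/(-6062/6145) - 1*211/103 = -5027*(-6145/6062) - 211/103 = 30890915/6062 - 211/103 = 3180485163/624386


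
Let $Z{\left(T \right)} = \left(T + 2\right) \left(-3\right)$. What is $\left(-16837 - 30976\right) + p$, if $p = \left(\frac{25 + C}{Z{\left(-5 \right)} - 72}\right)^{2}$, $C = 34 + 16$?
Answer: $- \frac{21084908}{441} \approx -47812.0$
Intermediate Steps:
$Z{\left(T \right)} = -6 - 3 T$ ($Z{\left(T \right)} = \left(2 + T\right) \left(-3\right) = -6 - 3 T$)
$C = 50$
$p = \frac{625}{441}$ ($p = \left(\frac{25 + 50}{\left(-6 - -15\right) - 72}\right)^{2} = \left(\frac{75}{\left(-6 + 15\right) - 72}\right)^{2} = \left(\frac{75}{9 - 72}\right)^{2} = \left(\frac{75}{-63}\right)^{2} = \left(75 \left(- \frac{1}{63}\right)\right)^{2} = \left(- \frac{25}{21}\right)^{2} = \frac{625}{441} \approx 1.4172$)
$\left(-16837 - 30976\right) + p = \left(-16837 - 30976\right) + \frac{625}{441} = -47813 + \frac{625}{441} = - \frac{21084908}{441}$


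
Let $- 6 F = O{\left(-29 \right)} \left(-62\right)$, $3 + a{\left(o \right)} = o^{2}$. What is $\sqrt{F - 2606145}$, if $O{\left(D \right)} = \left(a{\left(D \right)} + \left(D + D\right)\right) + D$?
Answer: $\frac{i \sqrt{23385462}}{3} \approx 1612.0 i$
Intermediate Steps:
$a{\left(o \right)} = -3 + o^{2}$
$O{\left(D \right)} = -3 + D^{2} + 3 D$ ($O{\left(D \right)} = \left(\left(-3 + D^{2}\right) + \left(D + D\right)\right) + D = \left(\left(-3 + D^{2}\right) + 2 D\right) + D = \left(-3 + D^{2} + 2 D\right) + D = -3 + D^{2} + 3 D$)
$F = \frac{23281}{3}$ ($F = - \frac{\left(-3 + \left(-29\right)^{2} + 3 \left(-29\right)\right) \left(-62\right)}{6} = - \frac{\left(-3 + 841 - 87\right) \left(-62\right)}{6} = - \frac{751 \left(-62\right)}{6} = \left(- \frac{1}{6}\right) \left(-46562\right) = \frac{23281}{3} \approx 7760.3$)
$\sqrt{F - 2606145} = \sqrt{\frac{23281}{3} - 2606145} = \sqrt{- \frac{7795154}{3}} = \frac{i \sqrt{23385462}}{3}$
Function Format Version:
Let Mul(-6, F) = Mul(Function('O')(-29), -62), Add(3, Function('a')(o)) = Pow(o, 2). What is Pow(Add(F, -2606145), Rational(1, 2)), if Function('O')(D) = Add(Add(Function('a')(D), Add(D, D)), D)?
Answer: Mul(Rational(1, 3), I, Pow(23385462, Rational(1, 2))) ≈ Mul(1612.0, I)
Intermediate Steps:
Function('a')(o) = Add(-3, Pow(o, 2))
Function('O')(D) = Add(-3, Pow(D, 2), Mul(3, D)) (Function('O')(D) = Add(Add(Add(-3, Pow(D, 2)), Add(D, D)), D) = Add(Add(Add(-3, Pow(D, 2)), Mul(2, D)), D) = Add(Add(-3, Pow(D, 2), Mul(2, D)), D) = Add(-3, Pow(D, 2), Mul(3, D)))
F = Rational(23281, 3) (F = Mul(Rational(-1, 6), Mul(Add(-3, Pow(-29, 2), Mul(3, -29)), -62)) = Mul(Rational(-1, 6), Mul(Add(-3, 841, -87), -62)) = Mul(Rational(-1, 6), Mul(751, -62)) = Mul(Rational(-1, 6), -46562) = Rational(23281, 3) ≈ 7760.3)
Pow(Add(F, -2606145), Rational(1, 2)) = Pow(Add(Rational(23281, 3), -2606145), Rational(1, 2)) = Pow(Rational(-7795154, 3), Rational(1, 2)) = Mul(Rational(1, 3), I, Pow(23385462, Rational(1, 2)))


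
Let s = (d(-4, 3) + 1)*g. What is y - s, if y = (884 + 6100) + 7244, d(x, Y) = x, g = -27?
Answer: 14147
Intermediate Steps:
s = 81 (s = (-4 + 1)*(-27) = -3*(-27) = 81)
y = 14228 (y = 6984 + 7244 = 14228)
y - s = 14228 - 1*81 = 14228 - 81 = 14147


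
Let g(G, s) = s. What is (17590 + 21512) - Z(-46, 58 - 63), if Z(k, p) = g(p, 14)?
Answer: 39088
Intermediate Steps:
Z(k, p) = 14
(17590 + 21512) - Z(-46, 58 - 63) = (17590 + 21512) - 1*14 = 39102 - 14 = 39088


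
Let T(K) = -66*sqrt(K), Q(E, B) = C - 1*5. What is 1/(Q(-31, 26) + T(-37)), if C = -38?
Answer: I/(-43*I + 66*sqrt(37)) ≈ -0.00026377 + 0.0024626*I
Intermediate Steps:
Q(E, B) = -43 (Q(E, B) = -38 - 1*5 = -38 - 5 = -43)
1/(Q(-31, 26) + T(-37)) = 1/(-43 - 66*I*sqrt(37))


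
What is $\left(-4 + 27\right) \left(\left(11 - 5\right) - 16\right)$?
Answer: $-230$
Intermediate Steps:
$\left(-4 + 27\right) \left(\left(11 - 5\right) - 16\right) = 23 \left(6 - 16\right) = 23 \left(-10\right) = -230$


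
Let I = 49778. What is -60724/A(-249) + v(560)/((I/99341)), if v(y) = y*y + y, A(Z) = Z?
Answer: 3887027945356/6197361 ≈ 6.2721e+5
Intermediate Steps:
v(y) = y + y² (v(y) = y² + y = y + y²)
-60724/A(-249) + v(560)/((I/99341)) = -60724/(-249) + (560*(1 + 560))/((49778/99341)) = -60724*(-1/249) + (560*561)/((49778*(1/99341))) = 60724/249 + 314160/(49778/99341) = 60724/249 + 314160*(99341/49778) = 60724/249 + 15604484280/24889 = 3887027945356/6197361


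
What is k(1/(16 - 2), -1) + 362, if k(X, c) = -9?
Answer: 353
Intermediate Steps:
k(1/(16 - 2), -1) + 362 = -9 + 362 = 353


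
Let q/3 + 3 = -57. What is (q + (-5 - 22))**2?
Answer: 42849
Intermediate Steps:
q = -180 (q = -9 + 3*(-57) = -9 - 171 = -180)
(q + (-5 - 22))**2 = (-180 + (-5 - 22))**2 = (-180 - 27)**2 = (-207)**2 = 42849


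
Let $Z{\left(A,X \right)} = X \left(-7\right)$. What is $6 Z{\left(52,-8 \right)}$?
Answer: $336$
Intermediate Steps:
$Z{\left(A,X \right)} = - 7 X$
$6 Z{\left(52,-8 \right)} = 6 \left(\left(-7\right) \left(-8\right)\right) = 6 \cdot 56 = 336$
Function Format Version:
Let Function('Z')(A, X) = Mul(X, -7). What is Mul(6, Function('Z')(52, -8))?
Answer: 336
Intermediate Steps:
Function('Z')(A, X) = Mul(-7, X)
Mul(6, Function('Z')(52, -8)) = Mul(6, Mul(-7, -8)) = Mul(6, 56) = 336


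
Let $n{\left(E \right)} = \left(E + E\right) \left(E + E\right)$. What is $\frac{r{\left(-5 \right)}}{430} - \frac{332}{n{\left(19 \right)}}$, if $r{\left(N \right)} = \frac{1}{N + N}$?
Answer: $- \frac{357261}{1552300} \approx -0.23015$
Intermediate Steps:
$r{\left(N \right)} = \frac{1}{2 N}$
$n{\left(E \right)} = 4 E^{2}$ ($n{\left(E \right)} = 2 E 2 E = 4 E^{2}$)
$\frac{r{\left(-5 \right)}}{430} - \frac{332}{n{\left(19 \right)}} = \frac{\frac{1}{2} \frac{1}{-5}}{430} - \frac{332}{4 \cdot 19^{2}} = \frac{1}{2} \left(- \frac{1}{5}\right) \frac{1}{430} - \frac{332}{4 \cdot 361} = \left(- \frac{1}{10}\right) \frac{1}{430} - \frac{332}{1444} = - \frac{1}{4300} - \frac{83}{361} = - \frac{357261}{1552300}$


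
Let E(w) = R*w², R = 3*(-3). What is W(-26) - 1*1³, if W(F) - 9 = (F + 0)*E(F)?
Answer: 158192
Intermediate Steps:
R = -9
E(w) = -9*w²
W(F) = 9 - 9*F³ (W(F) = 9 + (F + 0)*(-9*F²) = 9 + F*(-9*F²) = 9 - 9*F³)
W(-26) - 1*1³ = (9 - 9*(-26)³) - 1*1³ = (9 - 9*(-17576)) - 1*1 = (9 + 158184) - 1 = 158193 - 1 = 158192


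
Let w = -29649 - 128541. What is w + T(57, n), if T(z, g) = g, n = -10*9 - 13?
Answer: -158293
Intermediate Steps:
n = -103 (n = -90 - 13 = -103)
w = -158190
w + T(57, n) = -158190 - 103 = -158293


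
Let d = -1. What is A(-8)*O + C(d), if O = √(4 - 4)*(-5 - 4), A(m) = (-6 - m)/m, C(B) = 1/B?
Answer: -1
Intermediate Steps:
C(B) = 1/B
A(m) = (-6 - m)/m
O = 0 (O = √0*(-9) = 0*(-9) = 0)
A(-8)*O + C(d) = ((-6 - 1*(-8))/(-8))*0 + 1/(-1) = -(-6 + 8)/8*0 - 1 = -⅛*2*0 - 1 = -¼*0 - 1 = 0 - 1 = -1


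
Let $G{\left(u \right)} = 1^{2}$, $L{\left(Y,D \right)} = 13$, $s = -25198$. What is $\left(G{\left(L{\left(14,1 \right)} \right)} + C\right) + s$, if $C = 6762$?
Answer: $-18435$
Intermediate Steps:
$G{\left(u \right)} = 1$
$\left(G{\left(L{\left(14,1 \right)} \right)} + C\right) + s = \left(1 + 6762\right) - 25198 = 6763 - 25198 = -18435$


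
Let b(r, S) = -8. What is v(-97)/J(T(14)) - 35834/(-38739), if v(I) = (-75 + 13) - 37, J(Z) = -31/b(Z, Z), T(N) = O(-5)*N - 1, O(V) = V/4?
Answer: -29570434/1200909 ≈ -24.623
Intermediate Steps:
O(V) = V/4 (O(V) = V*(¼) = V/4)
T(N) = -1 - 5*N/4 (T(N) = ((¼)*(-5))*N - 1 = -5*N/4 - 1 = -1 - 5*N/4)
J(Z) = 31/8 (J(Z) = -31/(-8) = -31*(-⅛) = 31/8)
v(I) = -99 (v(I) = -62 - 37 = -99)
v(-97)/J(T(14)) - 35834/(-38739) = -99/31/8 - 35834/(-38739) = -99*8/31 - 35834*(-1/38739) = -792/31 + 35834/38739 = -29570434/1200909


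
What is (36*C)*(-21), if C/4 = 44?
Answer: -133056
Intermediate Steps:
C = 176 (C = 4*44 = 176)
(36*C)*(-21) = (36*176)*(-21) = 6336*(-21) = -133056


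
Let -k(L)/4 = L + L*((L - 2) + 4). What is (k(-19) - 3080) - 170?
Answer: -4466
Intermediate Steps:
k(L) = -4*L - 4*L*(2 + L) (k(L) = -4*(L + L*((L - 2) + 4)) = -4*(L + L*((-2 + L) + 4)) = -4*(L + L*(2 + L)) = -4*L - 4*L*(2 + L))
(k(-19) - 3080) - 170 = (-4*(-19)*(3 - 19) - 3080) - 170 = (-4*(-19)*(-16) - 3080) - 170 = (-1216 - 3080) - 170 = -4296 - 170 = -4466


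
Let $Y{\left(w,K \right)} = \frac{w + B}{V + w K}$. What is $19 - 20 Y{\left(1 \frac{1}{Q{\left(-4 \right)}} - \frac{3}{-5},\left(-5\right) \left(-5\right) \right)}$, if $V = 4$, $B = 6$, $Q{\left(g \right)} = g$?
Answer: $\frac{461}{51} \approx 9.0392$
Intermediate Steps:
$Y{\left(w,K \right)} = \frac{6 + w}{4 + K w}$ ($Y{\left(w,K \right)} = \frac{w + 6}{4 + w K} = \frac{6 + w}{4 + K w}$)
$19 - 20 Y{\left(1 \frac{1}{Q{\left(-4 \right)}} - \frac{3}{-5},\left(-5\right) \left(-5\right) \right)} = 19 - 20 \frac{6 + \left(1 \frac{1}{-4} - \frac{3}{-5}\right)}{4 + \left(-5\right) \left(-5\right) \left(1 \frac{1}{-4} - \frac{3}{-5}\right)} = 19 - 20 \frac{6 + \left(1 \left(- \frac{1}{4}\right) - - \frac{3}{5}\right)}{4 + 25 \left(1 \left(- \frac{1}{4}\right) - - \frac{3}{5}\right)} = 19 - 20 \frac{6 + \left(- \frac{1}{4} + \frac{3}{5}\right)}{4 + 25 \left(- \frac{1}{4} + \frac{3}{5}\right)} = 19 - 20 \frac{6 + \frac{7}{20}}{4 + 25 \cdot \frac{7}{20}} = 19 - 20 \frac{1}{4 + \frac{35}{4}} \cdot \frac{127}{20} = 19 - 20 \frac{1}{\frac{51}{4}} \cdot \frac{127}{20} = 19 - 20 \cdot \frac{4}{51} \cdot \frac{127}{20} = 19 - \frac{508}{51} = \frac{461}{51}$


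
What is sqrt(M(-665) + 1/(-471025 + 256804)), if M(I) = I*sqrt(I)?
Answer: sqrt(-21 - 2991596265*I*sqrt(665))/2121 ≈ 92.598 - 92.598*I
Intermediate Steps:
M(I) = I**(3/2)
sqrt(M(-665) + 1/(-471025 + 256804)) = sqrt((-665)**(3/2) + 1/(-471025 + 256804)) = sqrt(-665*I*sqrt(665) + 1/(-214221)) = sqrt(-665*I*sqrt(665) - 1/214221) = sqrt(-1/214221 - 665*I*sqrt(665))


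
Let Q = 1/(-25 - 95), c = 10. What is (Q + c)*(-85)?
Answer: -20383/24 ≈ -849.29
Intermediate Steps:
Q = -1/120 (Q = 1/(-120) = -1/120 ≈ -0.0083333)
(Q + c)*(-85) = (-1/120 + 10)*(-85) = (1199/120)*(-85) = -20383/24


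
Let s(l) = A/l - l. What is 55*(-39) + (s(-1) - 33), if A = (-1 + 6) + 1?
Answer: -2183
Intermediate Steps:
A = 6 (A = 5 + 1 = 6)
s(l) = -l + 6/l (s(l) = 6/l - l = -l + 6/l)
55*(-39) + (s(-1) - 33) = 55*(-39) + ((-1*(-1) + 6/(-1)) - 33) = -2145 + ((1 + 6*(-1)) - 33) = -2145 + ((1 - 6) - 33) = -2145 + (-5 - 33) = -2145 - 38 = -2183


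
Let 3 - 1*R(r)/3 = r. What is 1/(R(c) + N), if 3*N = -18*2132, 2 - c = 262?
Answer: -1/12003 ≈ -8.3313e-5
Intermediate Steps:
c = -260 (c = 2 - 1*262 = 2 - 262 = -260)
R(r) = 9 - 3*r
N = -12792 (N = (-18*2132)/3 = (⅓)*(-38376) = -12792)
1/(R(c) + N) = 1/((9 - 3*(-260)) - 12792) = 1/((9 + 780) - 12792) = 1/(789 - 12792) = 1/(-12003) = -1/12003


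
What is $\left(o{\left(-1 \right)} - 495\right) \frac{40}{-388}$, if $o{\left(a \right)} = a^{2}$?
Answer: $\frac{4940}{97} \approx 50.928$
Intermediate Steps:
$\left(o{\left(-1 \right)} - 495\right) \frac{40}{-388} = \left(\left(-1\right)^{2} - 495\right) \frac{40}{-388} = \left(1 - 495\right) 40 \left(- \frac{1}{388}\right) = \left(-494\right) \left(- \frac{10}{97}\right) = \frac{4940}{97}$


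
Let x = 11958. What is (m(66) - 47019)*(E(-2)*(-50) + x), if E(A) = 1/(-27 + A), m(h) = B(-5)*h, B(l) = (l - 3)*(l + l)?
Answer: -14476420848/29 ≈ -4.9919e+8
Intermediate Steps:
B(l) = 2*l*(-3 + l) (B(l) = (-3 + l)*(2*l) = 2*l*(-3 + l))
m(h) = 80*h (m(h) = (2*(-5)*(-3 - 5))*h = (2*(-5)*(-8))*h = 80*h)
(m(66) - 47019)*(E(-2)*(-50) + x) = (80*66 - 47019)*(-50/(-27 - 2) + 11958) = (5280 - 47019)*(-50/(-29) + 11958) = -41739*(-1/29*(-50) + 11958) = -41739*(50/29 + 11958) = -41739*346832/29 = -14476420848/29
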